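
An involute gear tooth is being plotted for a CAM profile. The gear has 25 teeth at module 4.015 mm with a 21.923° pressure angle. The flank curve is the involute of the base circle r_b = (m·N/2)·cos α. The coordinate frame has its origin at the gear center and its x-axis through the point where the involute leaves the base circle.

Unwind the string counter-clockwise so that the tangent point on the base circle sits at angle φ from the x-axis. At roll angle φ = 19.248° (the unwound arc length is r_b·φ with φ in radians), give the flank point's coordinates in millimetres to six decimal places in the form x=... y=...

pitch radius r_p = m·N/2 = 4.015·25/2 = 50.187500
base radius r_b = r_p·cos α = 50.187500·cos 21.923° = 46.558264
roll angle φ = 19.248° = 0.33594097 rad
x = r_b·(cos φ + φ·sin φ) = 46.558264·(0.94410053 + 0.33594097·0.32965769) = 49.111801
y = r_b·(sin φ − φ·cos φ) = 46.558264·(0.32965769 − 0.33594097·0.94410053) = 0.581775

x=49.111801 y=0.581775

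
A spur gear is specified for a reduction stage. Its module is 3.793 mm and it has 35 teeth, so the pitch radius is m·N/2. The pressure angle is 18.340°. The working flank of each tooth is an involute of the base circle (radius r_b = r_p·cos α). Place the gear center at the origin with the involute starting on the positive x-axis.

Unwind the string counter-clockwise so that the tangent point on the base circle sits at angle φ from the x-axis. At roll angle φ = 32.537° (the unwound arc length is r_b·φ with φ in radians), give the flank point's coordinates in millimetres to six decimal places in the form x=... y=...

pitch radius r_p = m·N/2 = 3.793·35/2 = 66.377500
base radius r_b = r_p·cos α = 66.377500·cos 18.340° = 63.005924
roll angle φ = 32.537° = 0.56787778 rad
x = r_b·(cos φ + φ·sin φ) = 63.005924·(0.84304430 + 0.56787778·0.53784413) = 72.360667
y = r_b·(sin φ − φ·cos φ) = 63.005924·(0.53784413 − 0.56787778·0.84304430) = 3.723525

x=72.360667 y=3.723525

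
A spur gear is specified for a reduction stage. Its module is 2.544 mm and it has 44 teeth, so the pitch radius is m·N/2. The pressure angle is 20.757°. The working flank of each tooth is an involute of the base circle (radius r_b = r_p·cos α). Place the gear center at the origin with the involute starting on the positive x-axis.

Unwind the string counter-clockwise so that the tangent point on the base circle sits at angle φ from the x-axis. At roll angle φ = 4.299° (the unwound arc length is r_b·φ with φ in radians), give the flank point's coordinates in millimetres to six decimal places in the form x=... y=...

pitch radius r_p = m·N/2 = 2.544·44/2 = 55.968000
base radius r_b = r_p·cos α = 55.968000·cos 20.757° = 52.335224
roll angle φ = 4.299° = 0.07503170 rad
x = r_b·(cos φ + φ·sin φ) = 52.335224·(0.99718644 + 0.07503170·0.07496132) = 52.482334
y = r_b·(sin φ − φ·cos φ) = 52.335224·(0.07496132 − 0.07503170·0.99718644) = 0.007365

x=52.482334 y=0.007365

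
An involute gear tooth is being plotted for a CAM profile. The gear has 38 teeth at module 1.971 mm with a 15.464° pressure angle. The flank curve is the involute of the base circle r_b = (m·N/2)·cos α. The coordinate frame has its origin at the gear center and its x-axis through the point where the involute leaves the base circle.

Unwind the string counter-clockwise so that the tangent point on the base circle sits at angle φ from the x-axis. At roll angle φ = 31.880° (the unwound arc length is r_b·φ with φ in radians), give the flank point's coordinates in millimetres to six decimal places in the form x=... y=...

x=41.255341 y=2.009031

pitch radius r_p = m·N/2 = 1.971·38/2 = 37.449000
base radius r_b = r_p·cos α = 37.449000·cos 15.464° = 36.093278
roll angle φ = 31.880° = 0.55641097 rad
x = r_b·(cos φ + φ·sin φ) = 36.093278·(0.84915610 + 0.55641097·0.52814196) = 41.255341
y = r_b·(sin φ − φ·cos φ) = 36.093278·(0.52814196 − 0.55641097·0.84915610) = 2.009031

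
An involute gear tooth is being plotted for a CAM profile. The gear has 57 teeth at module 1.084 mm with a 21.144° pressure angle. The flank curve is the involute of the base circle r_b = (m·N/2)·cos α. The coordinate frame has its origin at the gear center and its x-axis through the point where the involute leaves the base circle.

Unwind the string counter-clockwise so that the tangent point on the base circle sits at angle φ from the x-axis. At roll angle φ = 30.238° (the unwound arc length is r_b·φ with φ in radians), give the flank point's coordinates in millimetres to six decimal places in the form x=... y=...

pitch radius r_p = m·N/2 = 1.084·57/2 = 30.894000
base radius r_b = r_p·cos α = 30.894000·cos 21.144° = 28.814117
roll angle φ = 30.238° = 0.52775266 rad
x = r_b·(cos φ + φ·sin φ) = 28.814117·(0.86394100 + 0.52775266·0.50359304) = 32.551699
y = r_b·(sin φ − φ·cos φ) = 28.814117·(0.50359304 − 0.52775266·0.86394100) = 1.372874

x=32.551699 y=1.372874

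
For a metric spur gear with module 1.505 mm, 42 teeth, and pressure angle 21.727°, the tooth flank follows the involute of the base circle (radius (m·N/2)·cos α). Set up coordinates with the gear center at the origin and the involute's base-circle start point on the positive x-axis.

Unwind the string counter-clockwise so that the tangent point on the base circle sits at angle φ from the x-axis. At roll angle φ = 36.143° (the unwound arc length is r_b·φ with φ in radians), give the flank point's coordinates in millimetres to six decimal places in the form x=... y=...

pitch radius r_p = m·N/2 = 1.505·42/2 = 31.605000
base radius r_b = r_p·cos α = 31.605000·cos 21.727° = 29.359725
roll angle φ = 36.143° = 0.63081435 rad
x = r_b·(cos φ + φ·sin φ) = 29.359725·(0.80754747 + 0.63081435·0.58980258) = 34.632831
y = r_b·(sin φ − φ·cos φ) = 29.359725·(0.58980258 − 0.63081435·0.80754747) = 2.360230

x=34.632831 y=2.360230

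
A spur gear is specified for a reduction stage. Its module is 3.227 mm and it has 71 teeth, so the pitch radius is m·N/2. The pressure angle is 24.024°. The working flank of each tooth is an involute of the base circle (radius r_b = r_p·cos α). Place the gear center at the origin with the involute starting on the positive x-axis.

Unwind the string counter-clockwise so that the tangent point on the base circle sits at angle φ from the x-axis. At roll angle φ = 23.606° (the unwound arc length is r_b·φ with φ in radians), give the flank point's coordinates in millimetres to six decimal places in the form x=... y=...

pitch radius r_p = m·N/2 = 3.227·71/2 = 114.558500
base radius r_b = r_p·cos α = 114.558500·cos 24.024° = 104.634870
roll angle φ = 23.606° = 0.41200242 rad
x = r_b·(cos φ + φ·sin φ) = 104.634870·(0.91632080 + 0.41200242·0.40044499) = 113.142220
y = r_b·(sin φ − φ·cos φ) = 104.634870·(0.40044499 − 0.41200242·0.91632080) = 2.398085

x=113.142220 y=2.398085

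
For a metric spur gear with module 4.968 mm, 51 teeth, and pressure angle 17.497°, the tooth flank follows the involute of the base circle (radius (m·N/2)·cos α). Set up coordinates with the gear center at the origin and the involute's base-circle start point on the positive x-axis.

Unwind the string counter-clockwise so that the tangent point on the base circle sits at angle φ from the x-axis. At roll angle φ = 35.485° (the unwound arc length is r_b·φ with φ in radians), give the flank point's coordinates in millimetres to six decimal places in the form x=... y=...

pitch radius r_p = m·N/2 = 4.968·51/2 = 126.684000
base radius r_b = r_p·cos α = 126.684000·cos 17.497° = 120.822673
roll angle φ = 35.485° = 0.61933009 rad
x = r_b·(cos φ + φ·sin φ) = 120.822673·(0.81426752 + 0.61933009·0.58048980) = 141.819517
y = r_b·(sin φ − φ·cos φ) = 120.822673·(0.58048980 − 0.61933009·0.81426752) = 9.205411

x=141.819517 y=9.205411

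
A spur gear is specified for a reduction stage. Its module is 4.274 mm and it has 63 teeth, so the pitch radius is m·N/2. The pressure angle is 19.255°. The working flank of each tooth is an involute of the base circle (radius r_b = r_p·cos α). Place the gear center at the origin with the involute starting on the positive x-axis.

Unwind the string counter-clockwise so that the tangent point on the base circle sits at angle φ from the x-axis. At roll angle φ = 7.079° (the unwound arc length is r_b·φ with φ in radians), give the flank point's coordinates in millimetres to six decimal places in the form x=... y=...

x=128.066169 y=0.079783

pitch radius r_p = m·N/2 = 4.274·63/2 = 134.631000
base radius r_b = r_p·cos α = 134.631000·cos 19.255° = 127.099775
roll angle φ = 7.079° = 0.12355186 rad
x = r_b·(cos φ + φ·sin φ) = 127.099775·(0.99237717 + 0.12355186·0.12323776) = 128.066169
y = r_b·(sin φ − φ·cos φ) = 127.099775·(0.12323776 − 0.12355186·0.99237717) = 0.079783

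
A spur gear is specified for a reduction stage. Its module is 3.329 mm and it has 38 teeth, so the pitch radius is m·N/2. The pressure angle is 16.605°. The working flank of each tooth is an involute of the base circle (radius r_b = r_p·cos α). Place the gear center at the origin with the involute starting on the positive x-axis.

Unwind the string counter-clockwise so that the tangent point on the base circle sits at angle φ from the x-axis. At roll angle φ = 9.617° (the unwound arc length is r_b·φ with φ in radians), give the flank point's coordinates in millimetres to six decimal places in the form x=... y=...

x=61.461110 y=0.095274

pitch radius r_p = m·N/2 = 3.329·38/2 = 63.251000
base radius r_b = r_p·cos α = 63.251000·cos 16.605° = 60.613284
roll angle φ = 9.617° = 0.16784831 rad
x = r_b·(cos φ + φ·sin φ) = 60.613284·(0.98594651 + 0.16784831·0.16706129) = 61.461110
y = r_b·(sin φ − φ·cos φ) = 60.613284·(0.16706129 − 0.16784831·0.98594651) = 0.095274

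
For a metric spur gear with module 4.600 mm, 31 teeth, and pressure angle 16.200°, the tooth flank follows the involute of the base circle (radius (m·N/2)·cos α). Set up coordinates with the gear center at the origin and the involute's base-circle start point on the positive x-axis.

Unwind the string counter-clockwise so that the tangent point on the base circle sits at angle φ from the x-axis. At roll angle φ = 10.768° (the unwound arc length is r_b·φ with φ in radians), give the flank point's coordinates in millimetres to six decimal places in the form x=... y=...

x=69.667457 y=0.150965

pitch radius r_p = m·N/2 = 4.600·31/2 = 71.300000
base radius r_b = r_p·cos α = 71.300000·cos 16.200° = 68.468940
roll angle φ = 10.768° = 0.18793705 rad
x = r_b·(cos φ + φ·sin φ) = 68.468940·(0.98239175 + 0.18793705·0.18683267) = 69.667457
y = r_b·(sin φ − φ·cos φ) = 68.468940·(0.18683267 − 0.18793705·0.98239175) = 0.150965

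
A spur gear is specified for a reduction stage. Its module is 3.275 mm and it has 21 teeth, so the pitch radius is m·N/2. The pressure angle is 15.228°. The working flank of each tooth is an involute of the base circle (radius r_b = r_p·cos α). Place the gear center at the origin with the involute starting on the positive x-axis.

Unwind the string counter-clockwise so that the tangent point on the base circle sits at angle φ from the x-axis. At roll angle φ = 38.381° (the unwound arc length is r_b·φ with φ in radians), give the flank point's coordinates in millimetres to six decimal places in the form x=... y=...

pitch radius r_p = m·N/2 = 3.275·21/2 = 34.387500
base radius r_b = r_p·cos α = 34.387500·cos 15.228° = 33.180095
roll angle φ = 38.381° = 0.66987482 rad
x = r_b·(cos φ + φ·sin φ) = 33.180095·(0.78389939 + 0.66987482·0.62088786) = 39.810026
y = r_b·(sin φ − φ·cos φ) = 33.180095·(0.62088786 − 0.66987482·0.78389939) = 3.177770

x=39.810026 y=3.177770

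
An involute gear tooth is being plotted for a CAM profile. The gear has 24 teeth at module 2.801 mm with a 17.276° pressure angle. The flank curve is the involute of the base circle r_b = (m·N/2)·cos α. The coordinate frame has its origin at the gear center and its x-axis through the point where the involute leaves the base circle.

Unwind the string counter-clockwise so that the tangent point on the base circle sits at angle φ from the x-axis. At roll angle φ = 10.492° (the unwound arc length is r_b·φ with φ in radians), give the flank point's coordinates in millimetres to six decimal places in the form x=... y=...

x=32.629231 y=0.065475

pitch radius r_p = m·N/2 = 2.801·24/2 = 33.612000
base radius r_b = r_p·cos α = 33.612000·cos 17.276° = 32.095604
roll angle φ = 10.492° = 0.18311995 rad
x = r_b·(cos φ + φ·sin φ) = 32.095604·(0.98328034 + 0.18311995·0.18209824) = 32.629231
y = r_b·(sin φ − φ·cos φ) = 32.095604·(0.18209824 − 0.18311995·0.98328034) = 0.065475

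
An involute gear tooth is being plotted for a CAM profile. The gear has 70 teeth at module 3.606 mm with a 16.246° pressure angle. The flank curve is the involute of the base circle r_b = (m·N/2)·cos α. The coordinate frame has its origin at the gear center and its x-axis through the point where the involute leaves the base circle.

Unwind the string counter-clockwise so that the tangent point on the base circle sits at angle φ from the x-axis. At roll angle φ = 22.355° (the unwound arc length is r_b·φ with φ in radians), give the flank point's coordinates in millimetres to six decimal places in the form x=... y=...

x=130.045272 y=2.362683

pitch radius r_p = m·N/2 = 3.606·70/2 = 126.210000
base radius r_b = r_p·cos α = 126.210000·cos 16.246° = 121.170357
roll angle φ = 22.355° = 0.39016835 rad
x = r_b·(cos φ + φ·sin φ) = 121.170357·(0.92484504 + 0.39016835·0.38034412) = 130.045272
y = r_b·(sin φ − φ·cos φ) = 121.170357·(0.38034412 − 0.39016835·0.92484504) = 2.362683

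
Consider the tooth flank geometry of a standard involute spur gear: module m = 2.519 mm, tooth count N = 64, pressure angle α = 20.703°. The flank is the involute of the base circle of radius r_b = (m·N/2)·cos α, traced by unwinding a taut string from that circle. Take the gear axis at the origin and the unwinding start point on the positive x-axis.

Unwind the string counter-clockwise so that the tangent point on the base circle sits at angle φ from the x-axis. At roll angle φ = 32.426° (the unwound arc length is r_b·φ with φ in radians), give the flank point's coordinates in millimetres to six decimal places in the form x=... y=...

x=86.528277 y=4.411681

pitch radius r_p = m·N/2 = 2.519·64/2 = 80.608000
base radius r_b = r_p·cos α = 80.608000·cos 20.703° = 75.402780
roll angle φ = 32.426° = 0.56594046 rad
x = r_b·(cos φ + φ·sin φ) = 75.402780·(0.84408469 + 0.56594046·0.53620988) = 86.528277
y = r_b·(sin φ − φ·cos φ) = 75.402780·(0.53620988 − 0.56594046·0.84408469) = 4.411681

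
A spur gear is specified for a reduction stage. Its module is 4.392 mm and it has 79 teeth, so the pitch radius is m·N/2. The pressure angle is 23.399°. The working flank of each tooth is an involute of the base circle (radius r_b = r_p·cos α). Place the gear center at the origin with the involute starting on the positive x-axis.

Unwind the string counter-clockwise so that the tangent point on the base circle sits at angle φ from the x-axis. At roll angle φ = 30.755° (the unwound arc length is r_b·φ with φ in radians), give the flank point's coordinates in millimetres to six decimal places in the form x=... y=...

pitch radius r_p = m·N/2 = 4.392·79/2 = 173.484000
base radius r_b = r_p·cos α = 173.484000·cos 23.399° = 159.216946
roll angle φ = 30.755° = 0.53677601 rad
x = r_b·(cos φ + φ·sin φ) = 159.216946·(0.85936179 + 0.53677601·0.51136808) = 180.528438
y = r_b·(sin φ − φ·cos φ) = 159.216946·(0.51136808 − 0.53677601·0.85936179) = 7.974108

x=180.528438 y=7.974108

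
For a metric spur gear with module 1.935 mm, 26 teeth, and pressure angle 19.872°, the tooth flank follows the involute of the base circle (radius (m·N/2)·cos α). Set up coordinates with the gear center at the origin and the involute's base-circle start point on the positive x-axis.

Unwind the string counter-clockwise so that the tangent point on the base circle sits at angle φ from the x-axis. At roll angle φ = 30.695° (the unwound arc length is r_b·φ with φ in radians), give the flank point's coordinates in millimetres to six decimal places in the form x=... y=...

pitch radius r_p = m·N/2 = 1.935·26/2 = 25.155000
base radius r_b = r_p·cos α = 25.155000·cos 19.872° = 23.657129
roll angle φ = 30.695° = 0.53572881 rad
x = r_b·(cos φ + φ·sin φ) = 23.657129·(0.85989682 + 0.53572881·0.51046788) = 26.812261
y = r_b·(sin φ − φ·cos φ) = 23.657129·(0.51046788 − 0.53572881·0.85989682) = 1.178039

x=26.812261 y=1.178039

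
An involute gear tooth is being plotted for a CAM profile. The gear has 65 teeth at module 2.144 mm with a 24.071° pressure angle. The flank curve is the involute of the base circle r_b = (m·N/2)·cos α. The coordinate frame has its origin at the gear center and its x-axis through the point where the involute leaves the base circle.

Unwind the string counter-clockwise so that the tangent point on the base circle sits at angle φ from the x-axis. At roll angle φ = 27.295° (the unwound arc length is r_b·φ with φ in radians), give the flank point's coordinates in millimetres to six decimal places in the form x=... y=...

x=70.435425 y=2.241146

pitch radius r_p = m·N/2 = 2.144·65/2 = 69.680000
base radius r_b = r_p·cos α = 69.680000·cos 24.071° = 63.620678
roll angle φ = 27.295° = 0.47638762 rad
x = r_b·(cos φ + φ·sin φ) = 63.620678·(0.88865725 + 0.47638762·0.45857201) = 70.435425
y = r_b·(sin φ − φ·cos φ) = 63.620678·(0.45857201 − 0.47638762·0.88865725) = 2.241146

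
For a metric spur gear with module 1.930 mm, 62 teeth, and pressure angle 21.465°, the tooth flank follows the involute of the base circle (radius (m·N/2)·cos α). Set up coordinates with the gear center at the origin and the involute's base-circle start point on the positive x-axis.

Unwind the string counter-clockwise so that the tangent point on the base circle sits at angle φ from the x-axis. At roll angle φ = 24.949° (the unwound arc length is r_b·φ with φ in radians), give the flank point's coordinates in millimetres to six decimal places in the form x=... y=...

x=60.711430 y=1.503538

pitch radius r_p = m·N/2 = 1.930·62/2 = 59.830000
base radius r_b = r_p·cos α = 59.830000·cos 21.465° = 55.680268
roll angle φ = 24.949° = 0.43544220 rad
x = r_b·(cos φ + φ·sin φ) = 55.680268·(0.90668361 + 0.43544220·0.42181137) = 60.711430
y = r_b·(sin φ − φ·cos φ) = 55.680268·(0.42181137 − 0.43544220·0.90668361) = 1.503538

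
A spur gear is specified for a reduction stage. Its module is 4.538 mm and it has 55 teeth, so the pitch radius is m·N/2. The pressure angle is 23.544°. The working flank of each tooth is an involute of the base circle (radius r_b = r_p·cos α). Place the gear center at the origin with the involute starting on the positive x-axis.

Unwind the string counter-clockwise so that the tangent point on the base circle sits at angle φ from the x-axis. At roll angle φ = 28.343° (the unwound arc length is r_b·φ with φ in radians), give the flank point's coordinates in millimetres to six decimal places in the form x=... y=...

x=127.559488 y=4.504361

pitch radius r_p = m·N/2 = 4.538·55/2 = 124.795000
base radius r_b = r_p·cos α = 124.795000·cos 23.544° = 114.406264
roll angle φ = 28.343° = 0.49467867 rad
x = r_b·(cos φ + φ·sin φ) = 114.406264·(0.88012131 + 0.49467867·0.47474887) = 127.559488
y = r_b·(sin φ − φ·cos φ) = 114.406264·(0.47474887 − 0.49467867·0.88012131) = 4.504361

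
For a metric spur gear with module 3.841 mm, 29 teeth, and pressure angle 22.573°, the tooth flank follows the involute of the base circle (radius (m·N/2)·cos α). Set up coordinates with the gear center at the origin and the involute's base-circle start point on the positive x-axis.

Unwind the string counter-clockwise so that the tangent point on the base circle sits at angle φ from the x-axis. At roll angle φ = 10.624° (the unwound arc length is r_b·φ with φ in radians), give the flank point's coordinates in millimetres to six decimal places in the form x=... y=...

x=52.304322 y=0.108913

pitch radius r_p = m·N/2 = 3.841·29/2 = 55.694500
base radius r_b = r_p·cos α = 55.694500·cos 22.573° = 51.427812
roll angle φ = 10.624° = 0.18542378 rad
x = r_b·(cos φ + φ·sin φ) = 51.427812·(0.98285821 + 0.18542378·0.18436307) = 52.304322
y = r_b·(sin φ − φ·cos φ) = 51.427812·(0.18436307 − 0.18542378·0.98285821) = 0.108913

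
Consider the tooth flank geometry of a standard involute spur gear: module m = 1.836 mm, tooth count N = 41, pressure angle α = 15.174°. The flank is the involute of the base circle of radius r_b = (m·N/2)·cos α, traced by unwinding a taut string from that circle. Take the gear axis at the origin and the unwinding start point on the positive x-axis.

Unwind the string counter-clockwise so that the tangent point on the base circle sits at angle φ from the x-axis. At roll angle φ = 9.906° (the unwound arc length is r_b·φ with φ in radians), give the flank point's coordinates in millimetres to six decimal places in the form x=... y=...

pitch radius r_p = m·N/2 = 1.836·41/2 = 37.638000
base radius r_b = r_p·cos α = 37.638000·cos 15.174° = 36.325765
roll angle φ = 9.906° = 0.17289232 rad
x = r_b·(cos φ + φ·sin φ) = 36.325765·(0.98509132 + 0.17289232·0.17203226) = 36.864635
y = r_b·(sin φ − φ·cos φ) = 36.325765·(0.17203226 − 0.17289232·0.98509132) = 0.062391

x=36.864635 y=0.062391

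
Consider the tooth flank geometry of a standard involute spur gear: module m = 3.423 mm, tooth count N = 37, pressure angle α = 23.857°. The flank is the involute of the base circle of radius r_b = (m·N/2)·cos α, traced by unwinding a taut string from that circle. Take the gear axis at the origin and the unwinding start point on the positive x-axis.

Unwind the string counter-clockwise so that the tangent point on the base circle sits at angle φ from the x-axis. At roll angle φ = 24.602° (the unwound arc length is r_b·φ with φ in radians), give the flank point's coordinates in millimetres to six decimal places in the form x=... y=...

x=63.010191 y=1.500318

pitch radius r_p = m·N/2 = 3.423·37/2 = 63.325500
base radius r_b = r_p·cos α = 63.325500·cos 23.857° = 57.914827
roll angle φ = 24.602° = 0.42938590 rad
x = r_b·(cos φ + φ·sin φ) = 57.914827·(0.90922158 + 0.42938590·0.41631253) = 63.010191
y = r_b·(sin φ − φ·cos φ) = 57.914827·(0.41631253 − 0.42938590·0.90922158) = 1.500318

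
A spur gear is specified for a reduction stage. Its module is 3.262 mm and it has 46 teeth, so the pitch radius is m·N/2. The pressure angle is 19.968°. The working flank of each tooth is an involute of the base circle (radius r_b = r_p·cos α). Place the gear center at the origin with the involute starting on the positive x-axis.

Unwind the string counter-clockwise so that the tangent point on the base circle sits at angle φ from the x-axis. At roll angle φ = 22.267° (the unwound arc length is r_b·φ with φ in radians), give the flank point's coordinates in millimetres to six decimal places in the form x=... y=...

x=75.641484 y=1.358965

pitch radius r_p = m·N/2 = 3.262·46/2 = 75.026000
base radius r_b = r_p·cos α = 75.026000·cos 19.968° = 70.515699
roll angle φ = 22.267° = 0.38863246 rad
x = r_b·(cos φ + φ·sin φ) = 70.515699·(0.92542812 + 0.38863246·0.37892321) = 75.641484
y = r_b·(sin φ − φ·cos φ) = 70.515699·(0.37892321 − 0.38863246·0.92542812) = 1.358965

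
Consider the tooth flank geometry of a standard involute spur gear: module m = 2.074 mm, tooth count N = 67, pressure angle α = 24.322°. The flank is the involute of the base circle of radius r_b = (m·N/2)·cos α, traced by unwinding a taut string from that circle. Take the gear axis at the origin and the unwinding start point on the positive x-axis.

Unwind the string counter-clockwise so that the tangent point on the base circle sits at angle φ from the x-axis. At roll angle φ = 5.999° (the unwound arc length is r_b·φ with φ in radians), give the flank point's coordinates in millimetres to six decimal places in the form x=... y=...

pitch radius r_p = m·N/2 = 2.074·67/2 = 69.479000
base radius r_b = r_p·cos α = 69.479000·cos 24.322° = 63.312405
roll angle φ = 5.999° = 0.10470230 rad
x = r_b·(cos φ + φ·sin φ) = 63.312405·(0.99452372 + 0.10470230·0.10451111) = 63.658488
y = r_b·(sin φ − φ·cos φ) = 63.312405·(0.10451111 − 0.10470230·0.99452372) = 0.024197

x=63.658488 y=0.024197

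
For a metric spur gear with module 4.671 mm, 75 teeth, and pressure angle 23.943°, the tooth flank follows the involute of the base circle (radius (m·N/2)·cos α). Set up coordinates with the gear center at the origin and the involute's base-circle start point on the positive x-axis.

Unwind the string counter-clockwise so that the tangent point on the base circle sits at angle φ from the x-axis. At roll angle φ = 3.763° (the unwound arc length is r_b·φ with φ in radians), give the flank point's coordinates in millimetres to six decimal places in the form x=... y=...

x=160.434600 y=0.015111

pitch radius r_p = m·N/2 = 4.671·75/2 = 175.162500
base radius r_b = r_p·cos α = 175.162500·cos 23.943° = 160.089704
roll angle φ = 3.763° = 0.06567674 rad
x = r_b·(cos φ + φ·sin φ) = 160.089704·(0.99784406 + 0.06567674·0.06562953) = 160.434600
y = r_b·(sin φ − φ·cos φ) = 160.089704·(0.06562953 − 0.06567674·0.99784406) = 0.015111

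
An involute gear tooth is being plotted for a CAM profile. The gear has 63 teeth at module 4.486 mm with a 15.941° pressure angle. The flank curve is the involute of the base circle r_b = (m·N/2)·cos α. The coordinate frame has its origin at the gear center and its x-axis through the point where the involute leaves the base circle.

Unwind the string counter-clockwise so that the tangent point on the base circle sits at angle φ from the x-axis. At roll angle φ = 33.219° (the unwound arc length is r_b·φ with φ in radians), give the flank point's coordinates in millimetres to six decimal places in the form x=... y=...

x=156.828280 y=8.533762

pitch radius r_p = m·N/2 = 4.486·63/2 = 141.309000
base radius r_b = r_p·cos α = 141.309000·cos 15.941° = 135.874966
roll angle φ = 33.219° = 0.57978092 rad
x = r_b·(cos φ + φ·sin φ) = 135.874966·(0.83658269 + 0.57978092·0.54784067) = 156.828280
y = r_b·(sin φ − φ·cos φ) = 135.874966·(0.54784067 − 0.57978092·0.83658269) = 8.533762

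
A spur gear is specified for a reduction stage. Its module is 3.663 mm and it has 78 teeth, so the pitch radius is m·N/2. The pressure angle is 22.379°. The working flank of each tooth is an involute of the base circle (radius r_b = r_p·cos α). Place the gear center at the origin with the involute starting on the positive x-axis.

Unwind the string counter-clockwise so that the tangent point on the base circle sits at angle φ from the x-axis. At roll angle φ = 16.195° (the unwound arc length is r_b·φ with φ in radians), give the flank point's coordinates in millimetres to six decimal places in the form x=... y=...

pitch radius r_p = m·N/2 = 3.663·78/2 = 142.857000
base radius r_b = r_p·cos α = 142.857000·cos 22.379° = 132.097817
roll angle φ = 16.195° = 0.28265607 rad
x = r_b·(cos φ + φ·sin φ) = 132.097817·(0.96031803 + 0.28265607·0.27890730) = 137.269825
y = r_b·(sin φ − φ·cos φ) = 132.097817·(0.27890730 − 0.28265607·0.96031803) = 0.986451

x=137.269825 y=0.986451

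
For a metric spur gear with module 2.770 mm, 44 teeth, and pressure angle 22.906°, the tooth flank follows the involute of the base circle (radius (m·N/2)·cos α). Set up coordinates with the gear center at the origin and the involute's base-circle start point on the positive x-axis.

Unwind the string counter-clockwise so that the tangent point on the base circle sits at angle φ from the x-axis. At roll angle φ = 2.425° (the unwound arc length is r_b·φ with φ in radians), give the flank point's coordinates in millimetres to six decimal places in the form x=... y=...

x=56.184811 y=0.001418

pitch radius r_p = m·N/2 = 2.770·44/2 = 60.940000
base radius r_b = r_p·cos α = 60.940000·cos 22.906° = 56.134555
roll angle φ = 2.425° = 0.04232423 rad
x = r_b·(cos φ + φ·sin φ) = 56.134555·(0.99910446 + 0.04232423·0.04231160) = 56.184811
y = r_b·(sin φ − φ·cos φ) = 56.134555·(0.04231160 − 0.04232423·0.99910446) = 0.001418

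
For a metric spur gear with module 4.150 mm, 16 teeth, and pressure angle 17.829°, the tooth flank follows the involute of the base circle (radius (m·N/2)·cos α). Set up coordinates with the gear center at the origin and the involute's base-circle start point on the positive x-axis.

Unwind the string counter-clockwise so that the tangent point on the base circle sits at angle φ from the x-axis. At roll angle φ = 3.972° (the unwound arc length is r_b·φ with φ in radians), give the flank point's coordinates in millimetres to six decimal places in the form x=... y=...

x=31.681410 y=0.003508

pitch radius r_p = m·N/2 = 4.150·16/2 = 33.200000
base radius r_b = r_p·cos α = 33.200000·cos 17.829° = 31.605555
roll angle φ = 3.972° = 0.06932448 rad
x = r_b·(cos φ + φ·sin φ) = 31.605555·(0.99759802 + 0.06932448·0.06926896) = 31.681410
y = r_b·(sin φ − φ·cos φ) = 31.605555·(0.06926896 − 0.06932448·0.99759802) = 0.003508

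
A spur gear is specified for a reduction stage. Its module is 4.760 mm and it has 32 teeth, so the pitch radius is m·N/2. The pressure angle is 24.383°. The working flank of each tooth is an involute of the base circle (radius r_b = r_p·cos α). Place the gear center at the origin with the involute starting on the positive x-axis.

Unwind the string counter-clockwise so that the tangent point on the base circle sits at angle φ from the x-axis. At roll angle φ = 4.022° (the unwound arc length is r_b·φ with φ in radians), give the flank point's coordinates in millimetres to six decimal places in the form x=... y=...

pitch radius r_p = m·N/2 = 4.760·32/2 = 76.160000
base radius r_b = r_p·cos α = 76.160000·cos 24.383° = 69.367000
roll angle φ = 4.022° = 0.07019714 rad
x = r_b·(cos φ + φ·sin φ) = 69.367000·(0.99753719 + 0.07019714·0.07013951) = 69.537697
y = r_b·(sin φ − φ·cos φ) = 69.367000·(0.07013951 − 0.07019714·0.99753719) = 0.007994

x=69.537697 y=0.007994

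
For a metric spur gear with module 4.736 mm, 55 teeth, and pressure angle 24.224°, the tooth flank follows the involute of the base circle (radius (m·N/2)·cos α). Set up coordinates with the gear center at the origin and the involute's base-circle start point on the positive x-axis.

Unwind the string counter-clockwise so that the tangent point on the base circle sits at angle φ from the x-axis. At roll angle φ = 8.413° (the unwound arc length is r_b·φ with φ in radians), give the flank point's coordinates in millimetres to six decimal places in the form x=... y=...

x=120.045644 y=0.125067

pitch radius r_p = m·N/2 = 4.736·55/2 = 130.240000
base radius r_b = r_p·cos α = 130.240000·cos 24.224° = 118.772150
roll angle φ = 8.413° = 0.14683455 rad
x = r_b·(cos φ + φ·sin φ) = 118.772150·(0.98923916 + 0.14683455·0.14630748) = 120.045644
y = r_b·(sin φ − φ·cos φ) = 118.772150·(0.14630748 − 0.14683455·0.98923916) = 0.125067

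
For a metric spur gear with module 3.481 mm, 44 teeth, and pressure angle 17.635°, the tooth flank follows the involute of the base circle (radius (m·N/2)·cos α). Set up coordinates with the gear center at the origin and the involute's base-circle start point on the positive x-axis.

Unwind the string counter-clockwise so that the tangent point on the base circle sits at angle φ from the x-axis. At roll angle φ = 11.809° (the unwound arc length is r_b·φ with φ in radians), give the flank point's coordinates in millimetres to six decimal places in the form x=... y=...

x=74.516813 y=0.212093

pitch radius r_p = m·N/2 = 3.481·44/2 = 76.582000
base radius r_b = r_p·cos α = 76.582000·cos 17.635° = 72.983089
roll angle φ = 11.809° = 0.20610593 rad
x = r_b·(cos φ + φ·sin φ) = 72.983089·(0.97883525 + 0.20610593·0.20464981) = 74.516813
y = r_b·(sin φ − φ·cos φ) = 72.983089·(0.20464981 − 0.20610593·0.97883525) = 0.212093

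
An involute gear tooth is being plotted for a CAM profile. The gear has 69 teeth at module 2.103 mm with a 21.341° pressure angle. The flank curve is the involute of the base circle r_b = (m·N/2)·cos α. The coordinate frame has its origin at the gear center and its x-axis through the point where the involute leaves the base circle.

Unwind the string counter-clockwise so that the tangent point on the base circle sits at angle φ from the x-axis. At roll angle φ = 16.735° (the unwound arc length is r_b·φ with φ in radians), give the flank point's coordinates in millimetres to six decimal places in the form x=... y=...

x=70.400000 y=0.556529

pitch radius r_p = m·N/2 = 2.103·69/2 = 72.553500
base radius r_b = r_p·cos α = 72.553500·cos 21.341° = 67.578583
roll angle φ = 16.735° = 0.29208085 rad
x = r_b·(cos φ + φ·sin φ) = 67.578583·(0.95764678 + 0.29208085·0.28794557) = 70.400000
y = r_b·(sin φ − φ·cos φ) = 67.578583·(0.28794557 − 0.29208085·0.95764678) = 0.556529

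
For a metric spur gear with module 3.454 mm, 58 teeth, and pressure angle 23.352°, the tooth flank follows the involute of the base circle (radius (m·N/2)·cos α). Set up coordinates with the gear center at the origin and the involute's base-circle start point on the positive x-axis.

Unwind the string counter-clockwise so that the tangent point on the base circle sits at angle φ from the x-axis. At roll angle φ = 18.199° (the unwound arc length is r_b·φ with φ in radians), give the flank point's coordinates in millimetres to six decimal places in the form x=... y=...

pitch radius r_p = m·N/2 = 3.454·58/2 = 100.166000
base radius r_b = r_p·cos α = 100.166000·cos 23.352° = 91.961104
roll angle φ = 18.199° = 0.31763247 rad
x = r_b·(cos φ + φ·sin φ) = 91.961104·(0.94997750 + 0.31763247·0.31231834) = 96.483747
y = r_b·(sin φ − φ·cos φ) = 91.961104·(0.31231834 − 0.31763247·0.94997750) = 0.972455

x=96.483747 y=0.972455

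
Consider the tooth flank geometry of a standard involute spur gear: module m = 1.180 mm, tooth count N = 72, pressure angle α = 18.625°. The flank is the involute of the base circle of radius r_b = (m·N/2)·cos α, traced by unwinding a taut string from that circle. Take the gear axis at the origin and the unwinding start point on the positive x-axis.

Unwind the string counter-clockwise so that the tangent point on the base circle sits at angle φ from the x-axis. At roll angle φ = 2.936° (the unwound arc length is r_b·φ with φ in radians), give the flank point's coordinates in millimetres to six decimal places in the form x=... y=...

x=40.308103 y=0.001805

pitch radius r_p = m·N/2 = 1.180·72/2 = 42.480000
base radius r_b = r_p·cos α = 42.480000·cos 18.625° = 40.255286
roll angle φ = 2.936° = 0.05124287 rad
x = r_b·(cos φ + φ·sin φ) = 40.255286·(0.99868737 + 0.05124287·0.05122044) = 40.308103
y = r_b·(sin φ − φ·cos φ) = 40.255286·(0.05122044 − 0.05124287·0.99868737) = 0.001805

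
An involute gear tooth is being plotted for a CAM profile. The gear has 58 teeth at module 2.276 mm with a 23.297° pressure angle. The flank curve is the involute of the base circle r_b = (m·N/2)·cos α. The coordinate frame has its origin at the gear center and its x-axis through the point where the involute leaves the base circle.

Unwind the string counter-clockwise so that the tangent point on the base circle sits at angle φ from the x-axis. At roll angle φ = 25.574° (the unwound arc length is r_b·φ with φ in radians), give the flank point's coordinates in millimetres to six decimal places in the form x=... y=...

x=66.363908 y=1.761422

pitch radius r_p = m·N/2 = 2.276·58/2 = 66.004000
base radius r_b = r_p·cos α = 66.004000·cos 23.297° = 60.622502
roll angle φ = 25.574° = 0.44635050 rad
x = r_b·(cos φ + φ·sin φ) = 60.622502·(0.90202851 + 0.44635050·0.43167647) = 66.363908
y = r_b·(sin φ − φ·cos φ) = 60.622502·(0.43167647 − 0.44635050·0.90202851) = 1.761422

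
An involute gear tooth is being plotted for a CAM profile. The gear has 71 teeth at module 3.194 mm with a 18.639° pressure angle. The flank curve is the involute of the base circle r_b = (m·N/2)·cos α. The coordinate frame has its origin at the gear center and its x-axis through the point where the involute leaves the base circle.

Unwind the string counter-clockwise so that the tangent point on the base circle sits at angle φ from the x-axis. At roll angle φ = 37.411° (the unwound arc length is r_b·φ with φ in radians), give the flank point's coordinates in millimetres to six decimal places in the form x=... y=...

pitch radius r_p = m·N/2 = 3.194·71/2 = 113.387000
base radius r_b = r_p·cos α = 113.387000·cos 18.639° = 107.439975
roll angle φ = 37.411° = 0.65294513 rad
x = r_b·(cos φ + φ·sin φ) = 107.439975·(0.79429800 + 0.65294513·0.60752835) = 127.958933
y = r_b·(sin φ − φ·cos φ) = 107.439975·(0.60752835 − 0.65294513·0.79429800) = 9.550913

x=127.958933 y=9.550913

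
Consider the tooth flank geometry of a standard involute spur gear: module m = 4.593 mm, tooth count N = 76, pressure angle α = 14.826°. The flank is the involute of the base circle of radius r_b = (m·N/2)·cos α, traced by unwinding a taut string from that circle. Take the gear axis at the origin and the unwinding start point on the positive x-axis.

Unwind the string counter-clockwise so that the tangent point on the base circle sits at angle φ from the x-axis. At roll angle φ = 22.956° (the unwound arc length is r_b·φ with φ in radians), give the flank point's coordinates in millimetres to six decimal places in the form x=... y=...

pitch radius r_p = m·N/2 = 4.593·76/2 = 174.534000
base radius r_b = r_p·cos α = 174.534000·cos 14.826° = 168.723304
roll angle φ = 22.956° = 0.40065778 rad
x = r_b·(cos φ + φ·sin φ) = 168.723304·(0.92080464 + 0.40065778·0.39002412) = 181.726951
y = r_b·(sin φ − φ·cos φ) = 168.723304·(0.39002412 − 0.40065778·0.92080464) = 3.559483

x=181.726951 y=3.559483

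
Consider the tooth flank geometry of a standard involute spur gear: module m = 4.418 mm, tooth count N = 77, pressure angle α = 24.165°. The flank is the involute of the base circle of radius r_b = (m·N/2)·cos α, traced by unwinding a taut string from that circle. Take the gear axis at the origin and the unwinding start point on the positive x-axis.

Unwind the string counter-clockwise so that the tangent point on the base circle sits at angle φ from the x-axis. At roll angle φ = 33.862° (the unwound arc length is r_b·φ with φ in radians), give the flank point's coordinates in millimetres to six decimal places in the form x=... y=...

pitch radius r_p = m·N/2 = 4.418·77/2 = 170.093000
base radius r_b = r_p·cos α = 170.093000·cos 24.165° = 155.187811
roll angle φ = 33.862° = 0.59100339 rad
x = r_b·(cos φ + φ·sin φ) = 155.187811·(0.83038201 + 0.59100339·0.55719450) = 179.969108
y = r_b·(sin φ − φ·cos φ) = 155.187811·(0.55719450 − 0.59100339·0.83038201) = 10.310044

x=179.969108 y=10.310044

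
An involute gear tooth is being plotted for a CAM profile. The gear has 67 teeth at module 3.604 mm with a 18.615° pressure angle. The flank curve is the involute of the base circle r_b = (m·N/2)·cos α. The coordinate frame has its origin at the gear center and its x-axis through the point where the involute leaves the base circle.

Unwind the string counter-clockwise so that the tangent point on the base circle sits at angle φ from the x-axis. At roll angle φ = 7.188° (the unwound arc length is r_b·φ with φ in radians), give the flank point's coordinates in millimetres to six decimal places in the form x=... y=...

pitch radius r_p = m·N/2 = 3.604·67/2 = 120.734000
base radius r_b = r_p·cos α = 120.734000·cos 18.615° = 114.417786
roll angle φ = 7.188° = 0.12545427 rad
x = r_b·(cos φ + φ·sin φ) = 114.417786·(0.99214093 + 0.12545427·0.12512544) = 115.314644
y = r_b·(sin φ − φ·cos φ) = 114.417786·(0.12512544 − 0.12545427·0.99214093) = 0.075187

x=115.314644 y=0.075187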